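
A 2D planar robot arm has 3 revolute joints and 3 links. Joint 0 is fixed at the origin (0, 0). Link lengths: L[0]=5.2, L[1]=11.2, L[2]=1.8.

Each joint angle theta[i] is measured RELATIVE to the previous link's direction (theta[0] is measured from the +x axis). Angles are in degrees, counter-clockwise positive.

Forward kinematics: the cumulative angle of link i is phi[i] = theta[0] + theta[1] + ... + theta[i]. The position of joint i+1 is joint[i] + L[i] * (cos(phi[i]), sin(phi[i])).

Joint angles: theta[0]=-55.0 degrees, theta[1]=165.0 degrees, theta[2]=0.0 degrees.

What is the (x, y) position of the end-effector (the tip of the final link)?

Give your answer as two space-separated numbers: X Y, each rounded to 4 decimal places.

Answer: -1.4637 7.9564

Derivation:
joint[0] = (0.0000, 0.0000)  (base)
link 0: phi[0] = -55 = -55 deg
  cos(-55 deg) = 0.5736, sin(-55 deg) = -0.8192
  joint[1] = (0.0000, 0.0000) + 5.2 * (0.5736, -0.8192) = (0.0000 + 2.9826, 0.0000 + -4.2596) = (2.9826, -4.2596)
link 1: phi[1] = -55 + 165 = 110 deg
  cos(110 deg) = -0.3420, sin(110 deg) = 0.9397
  joint[2] = (2.9826, -4.2596) + 11.2 * (-0.3420, 0.9397) = (2.9826 + -3.8306, -4.2596 + 10.5246) = (-0.8480, 6.2650)
link 2: phi[2] = -55 + 165 + 0 = 110 deg
  cos(110 deg) = -0.3420, sin(110 deg) = 0.9397
  joint[3] = (-0.8480, 6.2650) + 1.8 * (-0.3420, 0.9397) = (-0.8480 + -0.6156, 6.2650 + 1.6914) = (-1.4637, 7.9564)
End effector: (-1.4637, 7.9564)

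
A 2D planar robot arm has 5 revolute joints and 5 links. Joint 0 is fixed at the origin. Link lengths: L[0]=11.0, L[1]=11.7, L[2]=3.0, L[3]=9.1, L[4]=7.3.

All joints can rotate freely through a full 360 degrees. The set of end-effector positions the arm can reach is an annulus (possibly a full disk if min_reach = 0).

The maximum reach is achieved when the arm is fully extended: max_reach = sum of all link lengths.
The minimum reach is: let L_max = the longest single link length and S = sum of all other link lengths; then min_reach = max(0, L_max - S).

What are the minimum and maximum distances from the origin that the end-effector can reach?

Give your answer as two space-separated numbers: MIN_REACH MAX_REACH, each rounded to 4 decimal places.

Link lengths: [11.0, 11.7, 3.0, 9.1, 7.3]
max_reach = 11 + 11.7 + 3 + 9.1 + 7.3 = 42.1
L_max = max([11.0, 11.7, 3.0, 9.1, 7.3]) = 11.7
S (sum of others) = 42.1 - 11.7 = 30.4
min_reach = max(0, 11.7 - 30.4) = max(0, -18.7) = 0

Answer: 0.0000 42.1000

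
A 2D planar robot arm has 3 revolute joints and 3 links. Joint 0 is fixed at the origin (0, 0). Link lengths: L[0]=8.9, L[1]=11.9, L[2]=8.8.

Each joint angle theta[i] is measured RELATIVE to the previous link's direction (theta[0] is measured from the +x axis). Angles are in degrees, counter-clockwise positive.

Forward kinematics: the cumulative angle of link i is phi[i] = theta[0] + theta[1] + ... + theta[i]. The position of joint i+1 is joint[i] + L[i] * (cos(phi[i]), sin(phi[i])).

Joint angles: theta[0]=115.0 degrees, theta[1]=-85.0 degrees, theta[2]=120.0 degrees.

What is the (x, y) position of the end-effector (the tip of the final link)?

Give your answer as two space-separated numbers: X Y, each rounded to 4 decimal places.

joint[0] = (0.0000, 0.0000)  (base)
link 0: phi[0] = 115 = 115 deg
  cos(115 deg) = -0.4226, sin(115 deg) = 0.9063
  joint[1] = (0.0000, 0.0000) + 8.9 * (-0.4226, 0.9063) = (0.0000 + -3.7613, 0.0000 + 8.0661) = (-3.7613, 8.0661)
link 1: phi[1] = 115 + -85 = 30 deg
  cos(30 deg) = 0.8660, sin(30 deg) = 0.5000
  joint[2] = (-3.7613, 8.0661) + 11.9 * (0.8660, 0.5000) = (-3.7613 + 10.3057, 8.0661 + 5.9500) = (6.5444, 14.0161)
link 2: phi[2] = 115 + -85 + 120 = 150 deg
  cos(150 deg) = -0.8660, sin(150 deg) = 0.5000
  joint[3] = (6.5444, 14.0161) + 8.8 * (-0.8660, 0.5000) = (6.5444 + -7.6210, 14.0161 + 4.4000) = (-1.0766, 18.4161)
End effector: (-1.0766, 18.4161)

Answer: -1.0766 18.4161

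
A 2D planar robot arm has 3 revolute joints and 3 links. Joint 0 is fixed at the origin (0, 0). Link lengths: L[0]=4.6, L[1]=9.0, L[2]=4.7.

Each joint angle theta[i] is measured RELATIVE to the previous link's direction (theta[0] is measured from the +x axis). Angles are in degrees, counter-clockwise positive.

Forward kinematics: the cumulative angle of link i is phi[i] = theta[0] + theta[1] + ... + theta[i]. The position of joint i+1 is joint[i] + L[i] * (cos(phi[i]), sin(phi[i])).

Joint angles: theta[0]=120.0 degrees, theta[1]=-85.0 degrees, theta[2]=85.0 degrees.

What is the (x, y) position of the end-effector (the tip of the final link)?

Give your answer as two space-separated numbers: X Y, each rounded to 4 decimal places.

Answer: 2.7224 13.2162

Derivation:
joint[0] = (0.0000, 0.0000)  (base)
link 0: phi[0] = 120 = 120 deg
  cos(120 deg) = -0.5000, sin(120 deg) = 0.8660
  joint[1] = (0.0000, 0.0000) + 4.6 * (-0.5000, 0.8660) = (0.0000 + -2.3000, 0.0000 + 3.9837) = (-2.3000, 3.9837)
link 1: phi[1] = 120 + -85 = 35 deg
  cos(35 deg) = 0.8192, sin(35 deg) = 0.5736
  joint[2] = (-2.3000, 3.9837) + 9 * (0.8192, 0.5736) = (-2.3000 + 7.3724, 3.9837 + 5.1622) = (5.0724, 9.1459)
link 2: phi[2] = 120 + -85 + 85 = 120 deg
  cos(120 deg) = -0.5000, sin(120 deg) = 0.8660
  joint[3] = (5.0724, 9.1459) + 4.7 * (-0.5000, 0.8660) = (5.0724 + -2.3500, 9.1459 + 4.0703) = (2.7224, 13.2162)
End effector: (2.7224, 13.2162)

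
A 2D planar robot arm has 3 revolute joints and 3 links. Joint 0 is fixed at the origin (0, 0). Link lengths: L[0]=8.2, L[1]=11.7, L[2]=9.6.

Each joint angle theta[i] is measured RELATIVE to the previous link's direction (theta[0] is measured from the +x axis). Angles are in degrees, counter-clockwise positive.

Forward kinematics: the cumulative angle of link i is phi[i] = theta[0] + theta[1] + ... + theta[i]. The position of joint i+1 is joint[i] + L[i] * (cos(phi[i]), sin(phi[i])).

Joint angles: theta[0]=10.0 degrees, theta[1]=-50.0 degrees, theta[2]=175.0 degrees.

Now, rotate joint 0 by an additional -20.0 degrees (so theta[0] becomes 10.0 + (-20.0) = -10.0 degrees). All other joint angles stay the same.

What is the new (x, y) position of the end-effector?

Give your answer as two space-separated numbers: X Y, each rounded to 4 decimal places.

Answer: 9.8683 -2.8559

Derivation:
joint[0] = (0.0000, 0.0000)  (base)
link 0: phi[0] = -10 = -10 deg
  cos(-10 deg) = 0.9848, sin(-10 deg) = -0.1736
  joint[1] = (0.0000, 0.0000) + 8.2 * (0.9848, -0.1736) = (0.0000 + 8.0754, 0.0000 + -1.4239) = (8.0754, -1.4239)
link 1: phi[1] = -10 + -50 = -60 deg
  cos(-60 deg) = 0.5000, sin(-60 deg) = -0.8660
  joint[2] = (8.0754, -1.4239) + 11.7 * (0.5000, -0.8660) = (8.0754 + 5.8500, -1.4239 + -10.1325) = (13.9254, -11.5564)
link 2: phi[2] = -10 + -50 + 175 = 115 deg
  cos(115 deg) = -0.4226, sin(115 deg) = 0.9063
  joint[3] = (13.9254, -11.5564) + 9.6 * (-0.4226, 0.9063) = (13.9254 + -4.0571, -11.5564 + 8.7006) = (9.8683, -2.8559)
End effector: (9.8683, -2.8559)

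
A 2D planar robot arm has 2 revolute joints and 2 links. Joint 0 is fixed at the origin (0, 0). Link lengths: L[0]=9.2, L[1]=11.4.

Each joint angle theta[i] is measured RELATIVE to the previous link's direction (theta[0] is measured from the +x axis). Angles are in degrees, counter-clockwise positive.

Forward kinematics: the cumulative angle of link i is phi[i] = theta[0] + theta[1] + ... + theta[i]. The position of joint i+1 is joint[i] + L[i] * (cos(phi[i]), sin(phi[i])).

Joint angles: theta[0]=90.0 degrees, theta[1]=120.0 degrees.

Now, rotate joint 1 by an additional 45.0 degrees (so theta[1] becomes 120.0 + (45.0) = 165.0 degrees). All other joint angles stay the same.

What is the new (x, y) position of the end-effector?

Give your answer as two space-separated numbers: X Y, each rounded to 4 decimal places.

joint[0] = (0.0000, 0.0000)  (base)
link 0: phi[0] = 90 = 90 deg
  cos(90 deg) = 0.0000, sin(90 deg) = 1.0000
  joint[1] = (0.0000, 0.0000) + 9.2 * (0.0000, 1.0000) = (0.0000 + 0.0000, 0.0000 + 9.2000) = (0.0000, 9.2000)
link 1: phi[1] = 90 + 165 = 255 deg
  cos(255 deg) = -0.2588, sin(255 deg) = -0.9659
  joint[2] = (0.0000, 9.2000) + 11.4 * (-0.2588, -0.9659) = (0.0000 + -2.9505, 9.2000 + -11.0116) = (-2.9505, -1.8116)
End effector: (-2.9505, -1.8116)

Answer: -2.9505 -1.8116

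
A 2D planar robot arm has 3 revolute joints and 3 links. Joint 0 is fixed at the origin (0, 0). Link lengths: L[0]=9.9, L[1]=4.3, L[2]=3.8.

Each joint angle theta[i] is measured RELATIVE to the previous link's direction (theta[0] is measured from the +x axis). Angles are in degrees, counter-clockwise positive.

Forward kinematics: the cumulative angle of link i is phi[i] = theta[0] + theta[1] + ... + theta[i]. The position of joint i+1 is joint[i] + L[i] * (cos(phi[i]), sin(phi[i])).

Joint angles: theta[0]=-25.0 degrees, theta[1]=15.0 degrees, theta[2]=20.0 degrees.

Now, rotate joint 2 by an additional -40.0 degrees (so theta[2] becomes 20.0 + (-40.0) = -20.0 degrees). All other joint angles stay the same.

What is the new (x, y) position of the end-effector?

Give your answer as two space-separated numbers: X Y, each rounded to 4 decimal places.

Answer: 16.4980 -6.8306

Derivation:
joint[0] = (0.0000, 0.0000)  (base)
link 0: phi[0] = -25 = -25 deg
  cos(-25 deg) = 0.9063, sin(-25 deg) = -0.4226
  joint[1] = (0.0000, 0.0000) + 9.9 * (0.9063, -0.4226) = (0.0000 + 8.9724, 0.0000 + -4.1839) = (8.9724, -4.1839)
link 1: phi[1] = -25 + 15 = -10 deg
  cos(-10 deg) = 0.9848, sin(-10 deg) = -0.1736
  joint[2] = (8.9724, -4.1839) + 4.3 * (0.9848, -0.1736) = (8.9724 + 4.2347, -4.1839 + -0.7467) = (13.2071, -4.9306)
link 2: phi[2] = -25 + 15 + -20 = -30 deg
  cos(-30 deg) = 0.8660, sin(-30 deg) = -0.5000
  joint[3] = (13.2071, -4.9306) + 3.8 * (0.8660, -0.5000) = (13.2071 + 3.2909, -4.9306 + -1.9000) = (16.4980, -6.8306)
End effector: (16.4980, -6.8306)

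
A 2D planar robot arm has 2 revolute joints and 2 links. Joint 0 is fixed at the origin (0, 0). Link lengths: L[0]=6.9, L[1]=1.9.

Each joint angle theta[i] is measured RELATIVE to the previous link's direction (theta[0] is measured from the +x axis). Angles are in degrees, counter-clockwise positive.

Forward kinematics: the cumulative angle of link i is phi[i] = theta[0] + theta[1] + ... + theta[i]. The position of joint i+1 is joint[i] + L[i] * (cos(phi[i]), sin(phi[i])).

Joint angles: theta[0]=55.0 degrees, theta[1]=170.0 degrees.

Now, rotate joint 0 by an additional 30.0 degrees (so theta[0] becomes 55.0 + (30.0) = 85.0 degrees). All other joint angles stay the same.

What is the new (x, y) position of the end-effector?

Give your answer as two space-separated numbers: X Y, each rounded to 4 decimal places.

Answer: 0.1096 5.0385

Derivation:
joint[0] = (0.0000, 0.0000)  (base)
link 0: phi[0] = 85 = 85 deg
  cos(85 deg) = 0.0872, sin(85 deg) = 0.9962
  joint[1] = (0.0000, 0.0000) + 6.9 * (0.0872, 0.9962) = (0.0000 + 0.6014, 0.0000 + 6.8737) = (0.6014, 6.8737)
link 1: phi[1] = 85 + 170 = 255 deg
  cos(255 deg) = -0.2588, sin(255 deg) = -0.9659
  joint[2] = (0.6014, 6.8737) + 1.9 * (-0.2588, -0.9659) = (0.6014 + -0.4918, 6.8737 + -1.8353) = (0.1096, 5.0385)
End effector: (0.1096, 5.0385)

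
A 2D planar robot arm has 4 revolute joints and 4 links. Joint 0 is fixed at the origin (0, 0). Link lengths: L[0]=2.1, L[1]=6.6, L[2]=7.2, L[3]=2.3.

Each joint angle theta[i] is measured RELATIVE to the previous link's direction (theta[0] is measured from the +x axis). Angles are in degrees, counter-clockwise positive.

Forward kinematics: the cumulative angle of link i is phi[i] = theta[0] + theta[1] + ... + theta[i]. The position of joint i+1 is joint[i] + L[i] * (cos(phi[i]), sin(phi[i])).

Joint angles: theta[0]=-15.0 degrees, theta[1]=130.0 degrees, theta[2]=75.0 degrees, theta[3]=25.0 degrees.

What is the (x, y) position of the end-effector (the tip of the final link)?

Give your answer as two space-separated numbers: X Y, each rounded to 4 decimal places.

joint[0] = (0.0000, 0.0000)  (base)
link 0: phi[0] = -15 = -15 deg
  cos(-15 deg) = 0.9659, sin(-15 deg) = -0.2588
  joint[1] = (0.0000, 0.0000) + 2.1 * (0.9659, -0.2588) = (0.0000 + 2.0284, 0.0000 + -0.5435) = (2.0284, -0.5435)
link 1: phi[1] = -15 + 130 = 115 deg
  cos(115 deg) = -0.4226, sin(115 deg) = 0.9063
  joint[2] = (2.0284, -0.5435) + 6.6 * (-0.4226, 0.9063) = (2.0284 + -2.7893, -0.5435 + 5.9816) = (-0.7608, 5.4381)
link 2: phi[2] = -15 + 130 + 75 = 190 deg
  cos(190 deg) = -0.9848, sin(190 deg) = -0.1736
  joint[3] = (-0.7608, 5.4381) + 7.2 * (-0.9848, -0.1736) = (-0.7608 + -7.0906, 5.4381 + -1.2503) = (-7.8515, 4.1878)
link 3: phi[3] = -15 + 130 + 75 + 25 = 215 deg
  cos(215 deg) = -0.8192, sin(215 deg) = -0.5736
  joint[4] = (-7.8515, 4.1878) + 2.3 * (-0.8192, -0.5736) = (-7.8515 + -1.8840, 4.1878 + -1.3192) = (-9.7355, 2.8686)
End effector: (-9.7355, 2.8686)

Answer: -9.7355 2.8686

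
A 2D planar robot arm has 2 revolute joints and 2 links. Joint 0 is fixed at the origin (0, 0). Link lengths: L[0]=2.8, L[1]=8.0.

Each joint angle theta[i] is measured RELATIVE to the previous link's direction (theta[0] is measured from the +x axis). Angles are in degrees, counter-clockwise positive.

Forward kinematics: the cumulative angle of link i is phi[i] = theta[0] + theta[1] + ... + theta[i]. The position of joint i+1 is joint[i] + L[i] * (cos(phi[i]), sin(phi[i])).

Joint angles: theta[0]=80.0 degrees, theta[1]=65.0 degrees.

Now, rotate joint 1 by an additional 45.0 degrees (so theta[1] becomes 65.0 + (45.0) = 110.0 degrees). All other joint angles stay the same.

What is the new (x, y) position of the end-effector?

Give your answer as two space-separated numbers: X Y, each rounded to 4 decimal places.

joint[0] = (0.0000, 0.0000)  (base)
link 0: phi[0] = 80 = 80 deg
  cos(80 deg) = 0.1736, sin(80 deg) = 0.9848
  joint[1] = (0.0000, 0.0000) + 2.8 * (0.1736, 0.9848) = (0.0000 + 0.4862, 0.0000 + 2.7575) = (0.4862, 2.7575)
link 1: phi[1] = 80 + 110 = 190 deg
  cos(190 deg) = -0.9848, sin(190 deg) = -0.1736
  joint[2] = (0.4862, 2.7575) + 8 * (-0.9848, -0.1736) = (0.4862 + -7.8785, 2.7575 + -1.3892) = (-7.3922, 1.3683)
End effector: (-7.3922, 1.3683)

Answer: -7.3922 1.3683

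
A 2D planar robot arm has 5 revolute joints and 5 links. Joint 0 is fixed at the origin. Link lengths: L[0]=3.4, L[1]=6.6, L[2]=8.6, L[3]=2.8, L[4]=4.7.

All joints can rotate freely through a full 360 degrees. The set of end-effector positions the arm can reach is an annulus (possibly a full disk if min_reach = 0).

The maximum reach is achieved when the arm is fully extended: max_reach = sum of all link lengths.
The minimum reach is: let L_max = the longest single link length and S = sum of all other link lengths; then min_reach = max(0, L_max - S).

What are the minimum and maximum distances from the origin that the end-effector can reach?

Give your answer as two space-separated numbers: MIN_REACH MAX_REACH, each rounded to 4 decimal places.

Link lengths: [3.4, 6.6, 8.6, 2.8, 4.7]
max_reach = 3.4 + 6.6 + 8.6 + 2.8 + 4.7 = 26.1
L_max = max([3.4, 6.6, 8.6, 2.8, 4.7]) = 8.6
S (sum of others) = 26.1 - 8.6 = 17.5
min_reach = max(0, 8.6 - 17.5) = max(0, -8.9) = 0

Answer: 0.0000 26.1000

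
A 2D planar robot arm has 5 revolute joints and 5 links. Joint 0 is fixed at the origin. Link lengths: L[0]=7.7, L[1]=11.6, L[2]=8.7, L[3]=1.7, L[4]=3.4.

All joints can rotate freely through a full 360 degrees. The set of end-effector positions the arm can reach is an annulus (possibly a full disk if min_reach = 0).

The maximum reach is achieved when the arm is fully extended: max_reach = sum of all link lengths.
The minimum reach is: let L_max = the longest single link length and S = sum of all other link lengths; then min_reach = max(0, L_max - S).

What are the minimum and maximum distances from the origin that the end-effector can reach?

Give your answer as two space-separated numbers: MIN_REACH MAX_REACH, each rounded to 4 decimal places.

Link lengths: [7.7, 11.6, 8.7, 1.7, 3.4]
max_reach = 7.7 + 11.6 + 8.7 + 1.7 + 3.4 = 33.1
L_max = max([7.7, 11.6, 8.7, 1.7, 3.4]) = 11.6
S (sum of others) = 33.1 - 11.6 = 21.5
min_reach = max(0, 11.6 - 21.5) = max(0, -9.9) = 0

Answer: 0.0000 33.1000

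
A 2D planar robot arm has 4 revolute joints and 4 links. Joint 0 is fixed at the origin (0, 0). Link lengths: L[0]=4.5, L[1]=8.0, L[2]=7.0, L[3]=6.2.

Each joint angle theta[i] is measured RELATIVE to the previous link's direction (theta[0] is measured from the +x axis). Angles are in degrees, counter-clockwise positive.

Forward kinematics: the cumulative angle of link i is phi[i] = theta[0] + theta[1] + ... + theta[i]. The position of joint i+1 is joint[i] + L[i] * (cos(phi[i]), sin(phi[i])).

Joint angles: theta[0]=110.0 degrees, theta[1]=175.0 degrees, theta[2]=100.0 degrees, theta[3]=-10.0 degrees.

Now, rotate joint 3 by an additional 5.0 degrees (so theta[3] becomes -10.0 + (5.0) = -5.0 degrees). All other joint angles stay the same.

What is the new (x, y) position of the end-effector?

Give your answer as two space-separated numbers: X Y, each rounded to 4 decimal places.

Answer: 12.7017 1.5801

Derivation:
joint[0] = (0.0000, 0.0000)  (base)
link 0: phi[0] = 110 = 110 deg
  cos(110 deg) = -0.3420, sin(110 deg) = 0.9397
  joint[1] = (0.0000, 0.0000) + 4.5 * (-0.3420, 0.9397) = (0.0000 + -1.5391, 0.0000 + 4.2286) = (-1.5391, 4.2286)
link 1: phi[1] = 110 + 175 = 285 deg
  cos(285 deg) = 0.2588, sin(285 deg) = -0.9659
  joint[2] = (-1.5391, 4.2286) + 8 * (0.2588, -0.9659) = (-1.5391 + 2.0706, 4.2286 + -7.7274) = (0.5315, -3.4988)
link 2: phi[2] = 110 + 175 + 100 = 385 deg
  cos(385 deg) = 0.9063, sin(385 deg) = 0.4226
  joint[3] = (0.5315, -3.4988) + 7 * (0.9063, 0.4226) = (0.5315 + 6.3442, -3.4988 + 2.9583) = (6.8756, -0.5405)
link 3: phi[3] = 110 + 175 + 100 + -5 = 380 deg
  cos(380 deg) = 0.9397, sin(380 deg) = 0.3420
  joint[4] = (6.8756, -0.5405) + 6.2 * (0.9397, 0.3420) = (6.8756 + 5.8261, -0.5405 + 2.1205) = (12.7017, 1.5801)
End effector: (12.7017, 1.5801)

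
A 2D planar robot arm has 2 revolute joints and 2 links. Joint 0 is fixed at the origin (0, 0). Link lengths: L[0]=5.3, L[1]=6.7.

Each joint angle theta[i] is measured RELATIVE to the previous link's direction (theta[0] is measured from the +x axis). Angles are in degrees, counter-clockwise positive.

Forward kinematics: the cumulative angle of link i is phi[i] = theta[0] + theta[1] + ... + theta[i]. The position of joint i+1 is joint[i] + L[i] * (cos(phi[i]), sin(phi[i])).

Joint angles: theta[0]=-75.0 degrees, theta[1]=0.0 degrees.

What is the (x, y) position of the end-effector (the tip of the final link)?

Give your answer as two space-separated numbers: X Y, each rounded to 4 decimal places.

joint[0] = (0.0000, 0.0000)  (base)
link 0: phi[0] = -75 = -75 deg
  cos(-75 deg) = 0.2588, sin(-75 deg) = -0.9659
  joint[1] = (0.0000, 0.0000) + 5.3 * (0.2588, -0.9659) = (0.0000 + 1.3717, 0.0000 + -5.1194) = (1.3717, -5.1194)
link 1: phi[1] = -75 + 0 = -75 deg
  cos(-75 deg) = 0.2588, sin(-75 deg) = -0.9659
  joint[2] = (1.3717, -5.1194) + 6.7 * (0.2588, -0.9659) = (1.3717 + 1.7341, -5.1194 + -6.4717) = (3.1058, -11.5911)
End effector: (3.1058, -11.5911)

Answer: 3.1058 -11.5911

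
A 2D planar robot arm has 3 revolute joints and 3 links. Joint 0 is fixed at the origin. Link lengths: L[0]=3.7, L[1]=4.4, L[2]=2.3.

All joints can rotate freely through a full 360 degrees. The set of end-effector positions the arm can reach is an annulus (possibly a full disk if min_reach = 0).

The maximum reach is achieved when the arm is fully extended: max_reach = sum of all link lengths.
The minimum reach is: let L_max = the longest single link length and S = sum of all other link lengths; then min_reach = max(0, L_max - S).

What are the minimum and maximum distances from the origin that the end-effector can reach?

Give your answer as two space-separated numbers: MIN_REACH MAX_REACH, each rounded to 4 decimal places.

Answer: 0.0000 10.4000

Derivation:
Link lengths: [3.7, 4.4, 2.3]
max_reach = 3.7 + 4.4 + 2.3 = 10.4
L_max = max([3.7, 4.4, 2.3]) = 4.4
S (sum of others) = 10.4 - 4.4 = 6
min_reach = max(0, 4.4 - 6) = max(0, -1.6) = 0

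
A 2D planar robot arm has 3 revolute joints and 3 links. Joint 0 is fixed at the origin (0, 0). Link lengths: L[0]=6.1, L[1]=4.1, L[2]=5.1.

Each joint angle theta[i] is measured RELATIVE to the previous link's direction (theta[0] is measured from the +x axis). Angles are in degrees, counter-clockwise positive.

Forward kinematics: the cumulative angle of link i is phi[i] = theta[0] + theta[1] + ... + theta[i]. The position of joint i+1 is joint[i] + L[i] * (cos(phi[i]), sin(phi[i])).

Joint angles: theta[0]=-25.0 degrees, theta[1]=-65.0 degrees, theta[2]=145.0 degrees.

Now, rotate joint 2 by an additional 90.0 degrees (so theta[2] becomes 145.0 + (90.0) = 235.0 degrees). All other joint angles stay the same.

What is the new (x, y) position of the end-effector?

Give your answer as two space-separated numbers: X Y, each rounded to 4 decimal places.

joint[0] = (0.0000, 0.0000)  (base)
link 0: phi[0] = -25 = -25 deg
  cos(-25 deg) = 0.9063, sin(-25 deg) = -0.4226
  joint[1] = (0.0000, 0.0000) + 6.1 * (0.9063, -0.4226) = (0.0000 + 5.5285, 0.0000 + -2.5780) = (5.5285, -2.5780)
link 1: phi[1] = -25 + -65 = -90 deg
  cos(-90 deg) = 0.0000, sin(-90 deg) = -1.0000
  joint[2] = (5.5285, -2.5780) + 4.1 * (0.0000, -1.0000) = (5.5285 + 0.0000, -2.5780 + -4.1000) = (5.5285, -6.6780)
link 2: phi[2] = -25 + -65 + 235 = 145 deg
  cos(145 deg) = -0.8192, sin(145 deg) = 0.5736
  joint[3] = (5.5285, -6.6780) + 5.1 * (-0.8192, 0.5736) = (5.5285 + -4.1777, -6.6780 + 2.9252) = (1.3508, -3.7527)
End effector: (1.3508, -3.7527)

Answer: 1.3508 -3.7527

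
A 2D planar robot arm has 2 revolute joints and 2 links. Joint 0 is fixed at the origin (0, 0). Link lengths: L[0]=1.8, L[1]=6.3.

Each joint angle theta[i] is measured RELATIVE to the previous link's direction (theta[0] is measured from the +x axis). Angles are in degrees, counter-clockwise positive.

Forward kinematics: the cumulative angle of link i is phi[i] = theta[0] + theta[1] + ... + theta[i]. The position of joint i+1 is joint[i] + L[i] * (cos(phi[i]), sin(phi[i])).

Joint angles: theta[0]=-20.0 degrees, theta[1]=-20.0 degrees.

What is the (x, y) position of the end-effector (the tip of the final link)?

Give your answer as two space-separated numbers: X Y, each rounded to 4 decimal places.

Answer: 6.5175 -4.6652

Derivation:
joint[0] = (0.0000, 0.0000)  (base)
link 0: phi[0] = -20 = -20 deg
  cos(-20 deg) = 0.9397, sin(-20 deg) = -0.3420
  joint[1] = (0.0000, 0.0000) + 1.8 * (0.9397, -0.3420) = (0.0000 + 1.6914, 0.0000 + -0.6156) = (1.6914, -0.6156)
link 1: phi[1] = -20 + -20 = -40 deg
  cos(-40 deg) = 0.7660, sin(-40 deg) = -0.6428
  joint[2] = (1.6914, -0.6156) + 6.3 * (0.7660, -0.6428) = (1.6914 + 4.8261, -0.6156 + -4.0496) = (6.5175, -4.6652)
End effector: (6.5175, -4.6652)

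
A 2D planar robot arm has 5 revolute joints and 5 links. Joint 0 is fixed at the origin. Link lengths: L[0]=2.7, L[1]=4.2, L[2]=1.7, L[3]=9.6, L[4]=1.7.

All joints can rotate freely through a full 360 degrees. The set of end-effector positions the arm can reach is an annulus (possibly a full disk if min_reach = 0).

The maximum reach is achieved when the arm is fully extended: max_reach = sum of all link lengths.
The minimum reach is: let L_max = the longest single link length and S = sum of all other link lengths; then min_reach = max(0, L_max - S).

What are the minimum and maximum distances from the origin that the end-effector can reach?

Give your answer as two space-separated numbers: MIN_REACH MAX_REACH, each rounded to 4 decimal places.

Answer: 0.0000 19.9000

Derivation:
Link lengths: [2.7, 4.2, 1.7, 9.6, 1.7]
max_reach = 2.7 + 4.2 + 1.7 + 9.6 + 1.7 = 19.9
L_max = max([2.7, 4.2, 1.7, 9.6, 1.7]) = 9.6
S (sum of others) = 19.9 - 9.6 = 10.3
min_reach = max(0, 9.6 - 10.3) = max(0, -0.7) = 0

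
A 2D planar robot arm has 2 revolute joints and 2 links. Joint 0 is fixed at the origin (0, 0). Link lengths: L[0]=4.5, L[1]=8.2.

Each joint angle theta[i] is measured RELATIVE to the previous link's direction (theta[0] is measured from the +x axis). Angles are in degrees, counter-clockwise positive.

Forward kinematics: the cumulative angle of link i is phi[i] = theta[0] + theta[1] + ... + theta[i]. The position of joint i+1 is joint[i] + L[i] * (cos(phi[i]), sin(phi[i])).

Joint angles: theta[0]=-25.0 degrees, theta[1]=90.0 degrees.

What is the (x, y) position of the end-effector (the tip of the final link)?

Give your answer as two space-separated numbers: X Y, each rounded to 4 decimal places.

Answer: 7.5439 5.5299

Derivation:
joint[0] = (0.0000, 0.0000)  (base)
link 0: phi[0] = -25 = -25 deg
  cos(-25 deg) = 0.9063, sin(-25 deg) = -0.4226
  joint[1] = (0.0000, 0.0000) + 4.5 * (0.9063, -0.4226) = (0.0000 + 4.0784, 0.0000 + -1.9018) = (4.0784, -1.9018)
link 1: phi[1] = -25 + 90 = 65 deg
  cos(65 deg) = 0.4226, sin(65 deg) = 0.9063
  joint[2] = (4.0784, -1.9018) + 8.2 * (0.4226, 0.9063) = (4.0784 + 3.4655, -1.9018 + 7.4317) = (7.5439, 5.5299)
End effector: (7.5439, 5.5299)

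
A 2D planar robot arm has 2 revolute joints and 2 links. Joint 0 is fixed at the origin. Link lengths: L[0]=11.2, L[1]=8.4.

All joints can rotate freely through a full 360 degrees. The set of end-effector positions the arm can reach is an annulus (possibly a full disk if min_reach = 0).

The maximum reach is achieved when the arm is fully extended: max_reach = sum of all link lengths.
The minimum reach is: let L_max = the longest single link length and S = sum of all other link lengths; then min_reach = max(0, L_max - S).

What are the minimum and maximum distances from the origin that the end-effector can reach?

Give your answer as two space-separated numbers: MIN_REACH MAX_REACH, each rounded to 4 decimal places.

Answer: 2.8000 19.6000

Derivation:
Link lengths: [11.2, 8.4]
max_reach = 11.2 + 8.4 = 19.6
L_max = max([11.2, 8.4]) = 11.2
S (sum of others) = 19.6 - 11.2 = 8.4
min_reach = max(0, 11.2 - 8.4) = max(0, 2.8) = 2.8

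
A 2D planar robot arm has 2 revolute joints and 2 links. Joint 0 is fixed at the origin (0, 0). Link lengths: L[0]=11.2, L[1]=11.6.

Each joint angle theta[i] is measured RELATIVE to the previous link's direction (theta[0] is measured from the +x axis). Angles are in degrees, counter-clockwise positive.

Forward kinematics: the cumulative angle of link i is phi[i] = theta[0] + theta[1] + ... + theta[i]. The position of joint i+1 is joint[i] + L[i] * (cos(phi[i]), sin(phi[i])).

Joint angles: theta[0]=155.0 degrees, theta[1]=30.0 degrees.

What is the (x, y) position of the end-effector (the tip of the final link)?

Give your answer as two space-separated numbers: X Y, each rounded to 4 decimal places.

joint[0] = (0.0000, 0.0000)  (base)
link 0: phi[0] = 155 = 155 deg
  cos(155 deg) = -0.9063, sin(155 deg) = 0.4226
  joint[1] = (0.0000, 0.0000) + 11.2 * (-0.9063, 0.4226) = (0.0000 + -10.1506, 0.0000 + 4.7333) = (-10.1506, 4.7333)
link 1: phi[1] = 155 + 30 = 185 deg
  cos(185 deg) = -0.9962, sin(185 deg) = -0.0872
  joint[2] = (-10.1506, 4.7333) + 11.6 * (-0.9962, -0.0872) = (-10.1506 + -11.5559, 4.7333 + -1.0110) = (-21.7065, 3.7223)
End effector: (-21.7065, 3.7223)

Answer: -21.7065 3.7223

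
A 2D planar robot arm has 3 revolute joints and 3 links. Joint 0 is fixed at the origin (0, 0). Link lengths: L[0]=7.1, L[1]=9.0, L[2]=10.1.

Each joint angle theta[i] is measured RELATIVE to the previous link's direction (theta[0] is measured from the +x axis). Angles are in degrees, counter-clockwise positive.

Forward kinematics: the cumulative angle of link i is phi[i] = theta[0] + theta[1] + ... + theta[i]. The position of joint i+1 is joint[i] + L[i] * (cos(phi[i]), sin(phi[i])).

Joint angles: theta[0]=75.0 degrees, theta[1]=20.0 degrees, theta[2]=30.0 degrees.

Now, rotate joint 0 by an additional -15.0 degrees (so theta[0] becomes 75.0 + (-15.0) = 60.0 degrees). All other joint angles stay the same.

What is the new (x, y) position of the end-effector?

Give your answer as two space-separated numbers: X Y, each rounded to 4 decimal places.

Answer: 1.6584 24.5029

Derivation:
joint[0] = (0.0000, 0.0000)  (base)
link 0: phi[0] = 60 = 60 deg
  cos(60 deg) = 0.5000, sin(60 deg) = 0.8660
  joint[1] = (0.0000, 0.0000) + 7.1 * (0.5000, 0.8660) = (0.0000 + 3.5500, 0.0000 + 6.1488) = (3.5500, 6.1488)
link 1: phi[1] = 60 + 20 = 80 deg
  cos(80 deg) = 0.1736, sin(80 deg) = 0.9848
  joint[2] = (3.5500, 6.1488) + 9 * (0.1736, 0.9848) = (3.5500 + 1.5628, 6.1488 + 8.8633) = (5.1128, 15.0121)
link 2: phi[2] = 60 + 20 + 30 = 110 deg
  cos(110 deg) = -0.3420, sin(110 deg) = 0.9397
  joint[3] = (5.1128, 15.0121) + 10.1 * (-0.3420, 0.9397) = (5.1128 + -3.4544, 15.0121 + 9.4909) = (1.6584, 24.5029)
End effector: (1.6584, 24.5029)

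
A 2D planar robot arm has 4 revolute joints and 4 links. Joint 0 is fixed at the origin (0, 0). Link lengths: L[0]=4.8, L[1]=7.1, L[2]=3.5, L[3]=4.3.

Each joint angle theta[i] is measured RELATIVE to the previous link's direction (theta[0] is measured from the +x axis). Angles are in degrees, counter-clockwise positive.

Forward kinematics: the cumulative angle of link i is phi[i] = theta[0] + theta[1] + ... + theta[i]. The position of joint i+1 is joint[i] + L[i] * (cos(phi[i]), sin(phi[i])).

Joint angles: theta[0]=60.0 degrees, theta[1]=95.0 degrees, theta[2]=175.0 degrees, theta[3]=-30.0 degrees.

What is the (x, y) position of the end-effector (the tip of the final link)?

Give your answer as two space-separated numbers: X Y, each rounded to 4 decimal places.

joint[0] = (0.0000, 0.0000)  (base)
link 0: phi[0] = 60 = 60 deg
  cos(60 deg) = 0.5000, sin(60 deg) = 0.8660
  joint[1] = (0.0000, 0.0000) + 4.8 * (0.5000, 0.8660) = (0.0000 + 2.4000, 0.0000 + 4.1569) = (2.4000, 4.1569)
link 1: phi[1] = 60 + 95 = 155 deg
  cos(155 deg) = -0.9063, sin(155 deg) = 0.4226
  joint[2] = (2.4000, 4.1569) + 7.1 * (-0.9063, 0.4226) = (2.4000 + -6.4348, 4.1569 + 3.0006) = (-4.0348, 7.1575)
link 2: phi[2] = 60 + 95 + 175 = 330 deg
  cos(330 deg) = 0.8660, sin(330 deg) = -0.5000
  joint[3] = (-4.0348, 7.1575) + 3.5 * (0.8660, -0.5000) = (-4.0348 + 3.0311, 7.1575 + -1.7500) = (-1.0037, 5.4075)
link 3: phi[3] = 60 + 95 + 175 + -30 = 300 deg
  cos(300 deg) = 0.5000, sin(300 deg) = -0.8660
  joint[4] = (-1.0037, 5.4075) + 4.3 * (0.5000, -0.8660) = (-1.0037 + 2.1500, 5.4075 + -3.7239) = (1.1463, 1.6836)
End effector: (1.1463, 1.6836)

Answer: 1.1463 1.6836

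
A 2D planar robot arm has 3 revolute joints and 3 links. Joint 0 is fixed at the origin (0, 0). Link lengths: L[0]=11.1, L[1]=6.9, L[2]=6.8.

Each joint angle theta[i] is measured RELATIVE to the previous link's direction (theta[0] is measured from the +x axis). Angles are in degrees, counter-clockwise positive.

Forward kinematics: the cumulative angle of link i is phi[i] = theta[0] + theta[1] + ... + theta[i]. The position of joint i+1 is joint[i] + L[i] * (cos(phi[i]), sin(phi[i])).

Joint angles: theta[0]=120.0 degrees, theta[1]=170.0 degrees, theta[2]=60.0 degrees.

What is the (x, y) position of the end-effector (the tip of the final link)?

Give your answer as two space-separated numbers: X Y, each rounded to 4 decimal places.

joint[0] = (0.0000, 0.0000)  (base)
link 0: phi[0] = 120 = 120 deg
  cos(120 deg) = -0.5000, sin(120 deg) = 0.8660
  joint[1] = (0.0000, 0.0000) + 11.1 * (-0.5000, 0.8660) = (0.0000 + -5.5500, 0.0000 + 9.6129) = (-5.5500, 9.6129)
link 1: phi[1] = 120 + 170 = 290 deg
  cos(290 deg) = 0.3420, sin(290 deg) = -0.9397
  joint[2] = (-5.5500, 9.6129) + 6.9 * (0.3420, -0.9397) = (-5.5500 + 2.3599, 9.6129 + -6.4839) = (-3.1901, 3.1290)
link 2: phi[2] = 120 + 170 + 60 = 350 deg
  cos(350 deg) = 0.9848, sin(350 deg) = -0.1736
  joint[3] = (-3.1901, 3.1290) + 6.8 * (0.9848, -0.1736) = (-3.1901 + 6.6967, 3.1290 + -1.1808) = (3.5066, 1.9482)
End effector: (3.5066, 1.9482)

Answer: 3.5066 1.9482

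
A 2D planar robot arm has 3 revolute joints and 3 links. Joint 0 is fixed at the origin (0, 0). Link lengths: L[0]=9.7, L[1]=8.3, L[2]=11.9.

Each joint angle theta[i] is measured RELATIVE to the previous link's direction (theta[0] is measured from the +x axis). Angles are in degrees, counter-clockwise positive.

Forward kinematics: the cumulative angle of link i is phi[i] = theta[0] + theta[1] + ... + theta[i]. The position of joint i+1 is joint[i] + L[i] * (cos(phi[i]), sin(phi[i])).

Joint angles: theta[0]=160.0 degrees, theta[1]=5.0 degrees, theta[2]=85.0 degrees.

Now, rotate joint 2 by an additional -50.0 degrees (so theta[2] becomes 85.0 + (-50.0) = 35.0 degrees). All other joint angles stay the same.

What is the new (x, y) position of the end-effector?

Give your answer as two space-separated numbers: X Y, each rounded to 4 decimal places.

Answer: -28.3145 1.3958

Derivation:
joint[0] = (0.0000, 0.0000)  (base)
link 0: phi[0] = 160 = 160 deg
  cos(160 deg) = -0.9397, sin(160 deg) = 0.3420
  joint[1] = (0.0000, 0.0000) + 9.7 * (-0.9397, 0.3420) = (0.0000 + -9.1150, 0.0000 + 3.3176) = (-9.1150, 3.3176)
link 1: phi[1] = 160 + 5 = 165 deg
  cos(165 deg) = -0.9659, sin(165 deg) = 0.2588
  joint[2] = (-9.1150, 3.3176) + 8.3 * (-0.9659, 0.2588) = (-9.1150 + -8.0172, 3.3176 + 2.1482) = (-17.1322, 5.4658)
link 2: phi[2] = 160 + 5 + 35 = 200 deg
  cos(200 deg) = -0.9397, sin(200 deg) = -0.3420
  joint[3] = (-17.1322, 5.4658) + 11.9 * (-0.9397, -0.3420) = (-17.1322 + -11.1823, 5.4658 + -4.0700) = (-28.3145, 1.3958)
End effector: (-28.3145, 1.3958)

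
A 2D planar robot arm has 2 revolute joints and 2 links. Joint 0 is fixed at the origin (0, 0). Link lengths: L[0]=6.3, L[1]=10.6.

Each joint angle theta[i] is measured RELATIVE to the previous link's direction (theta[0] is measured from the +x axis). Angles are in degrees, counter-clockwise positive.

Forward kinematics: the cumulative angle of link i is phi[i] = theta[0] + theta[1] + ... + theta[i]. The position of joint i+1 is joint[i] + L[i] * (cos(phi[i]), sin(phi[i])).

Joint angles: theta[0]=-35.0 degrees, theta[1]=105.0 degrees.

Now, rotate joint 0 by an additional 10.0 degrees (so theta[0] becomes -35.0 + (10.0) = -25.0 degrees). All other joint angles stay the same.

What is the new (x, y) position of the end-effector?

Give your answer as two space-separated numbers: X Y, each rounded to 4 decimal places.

Answer: 7.5504 7.7765

Derivation:
joint[0] = (0.0000, 0.0000)  (base)
link 0: phi[0] = -25 = -25 deg
  cos(-25 deg) = 0.9063, sin(-25 deg) = -0.4226
  joint[1] = (0.0000, 0.0000) + 6.3 * (0.9063, -0.4226) = (0.0000 + 5.7097, 0.0000 + -2.6625) = (5.7097, -2.6625)
link 1: phi[1] = -25 + 105 = 80 deg
  cos(80 deg) = 0.1736, sin(80 deg) = 0.9848
  joint[2] = (5.7097, -2.6625) + 10.6 * (0.1736, 0.9848) = (5.7097 + 1.8407, -2.6625 + 10.4390) = (7.5504, 7.7765)
End effector: (7.5504, 7.7765)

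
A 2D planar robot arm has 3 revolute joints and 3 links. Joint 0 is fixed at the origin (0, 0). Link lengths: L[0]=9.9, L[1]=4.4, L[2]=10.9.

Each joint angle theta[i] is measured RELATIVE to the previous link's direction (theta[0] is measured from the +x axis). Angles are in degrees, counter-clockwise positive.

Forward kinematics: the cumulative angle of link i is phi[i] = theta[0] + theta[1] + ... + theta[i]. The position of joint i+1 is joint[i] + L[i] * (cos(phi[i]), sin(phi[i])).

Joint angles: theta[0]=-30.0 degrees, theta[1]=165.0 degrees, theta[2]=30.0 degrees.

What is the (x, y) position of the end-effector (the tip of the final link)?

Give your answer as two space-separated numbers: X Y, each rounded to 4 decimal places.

joint[0] = (0.0000, 0.0000)  (base)
link 0: phi[0] = -30 = -30 deg
  cos(-30 deg) = 0.8660, sin(-30 deg) = -0.5000
  joint[1] = (0.0000, 0.0000) + 9.9 * (0.8660, -0.5000) = (0.0000 + 8.5737, 0.0000 + -4.9500) = (8.5737, -4.9500)
link 1: phi[1] = -30 + 165 = 135 deg
  cos(135 deg) = -0.7071, sin(135 deg) = 0.7071
  joint[2] = (8.5737, -4.9500) + 4.4 * (-0.7071, 0.7071) = (8.5737 + -3.1113, -4.9500 + 3.1113) = (5.4624, -1.8387)
link 2: phi[2] = -30 + 165 + 30 = 165 deg
  cos(165 deg) = -0.9659, sin(165 deg) = 0.2588
  joint[3] = (5.4624, -1.8387) + 10.9 * (-0.9659, 0.2588) = (5.4624 + -10.5286, -1.8387 + 2.8211) = (-5.0662, 0.9824)
End effector: (-5.0662, 0.9824)

Answer: -5.0662 0.9824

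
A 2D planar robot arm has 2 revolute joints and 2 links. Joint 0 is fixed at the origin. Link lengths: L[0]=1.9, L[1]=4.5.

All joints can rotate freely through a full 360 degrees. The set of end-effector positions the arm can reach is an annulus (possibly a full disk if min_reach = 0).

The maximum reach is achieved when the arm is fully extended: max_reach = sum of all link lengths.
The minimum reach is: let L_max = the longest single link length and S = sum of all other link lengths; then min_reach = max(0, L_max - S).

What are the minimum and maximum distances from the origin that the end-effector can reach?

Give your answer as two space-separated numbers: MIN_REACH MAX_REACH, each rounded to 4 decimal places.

Answer: 2.6000 6.4000

Derivation:
Link lengths: [1.9, 4.5]
max_reach = 1.9 + 4.5 = 6.4
L_max = max([1.9, 4.5]) = 4.5
S (sum of others) = 6.4 - 4.5 = 1.9
min_reach = max(0, 4.5 - 1.9) = max(0, 2.6) = 2.6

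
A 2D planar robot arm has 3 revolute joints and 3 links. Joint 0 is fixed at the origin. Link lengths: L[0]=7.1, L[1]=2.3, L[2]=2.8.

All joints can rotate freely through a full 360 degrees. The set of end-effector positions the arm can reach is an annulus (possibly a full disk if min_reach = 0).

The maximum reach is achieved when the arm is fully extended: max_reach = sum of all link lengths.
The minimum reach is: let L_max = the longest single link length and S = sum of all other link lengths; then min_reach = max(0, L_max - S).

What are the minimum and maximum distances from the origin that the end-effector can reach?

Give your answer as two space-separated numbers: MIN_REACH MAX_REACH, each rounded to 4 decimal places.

Link lengths: [7.1, 2.3, 2.8]
max_reach = 7.1 + 2.3 + 2.8 = 12.2
L_max = max([7.1, 2.3, 2.8]) = 7.1
S (sum of others) = 12.2 - 7.1 = 5.1
min_reach = max(0, 7.1 - 5.1) = max(0, 2) = 2

Answer: 2.0000 12.2000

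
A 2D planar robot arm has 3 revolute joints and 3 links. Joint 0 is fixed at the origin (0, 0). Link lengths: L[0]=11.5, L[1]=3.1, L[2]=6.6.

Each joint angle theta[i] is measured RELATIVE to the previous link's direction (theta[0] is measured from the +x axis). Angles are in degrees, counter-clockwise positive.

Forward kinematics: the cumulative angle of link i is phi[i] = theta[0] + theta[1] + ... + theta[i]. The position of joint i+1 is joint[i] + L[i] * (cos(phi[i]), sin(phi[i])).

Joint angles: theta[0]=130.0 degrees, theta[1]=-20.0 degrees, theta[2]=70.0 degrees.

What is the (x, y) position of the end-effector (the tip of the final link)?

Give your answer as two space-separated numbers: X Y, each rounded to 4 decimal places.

Answer: -15.0523 11.7226

Derivation:
joint[0] = (0.0000, 0.0000)  (base)
link 0: phi[0] = 130 = 130 deg
  cos(130 deg) = -0.6428, sin(130 deg) = 0.7660
  joint[1] = (0.0000, 0.0000) + 11.5 * (-0.6428, 0.7660) = (0.0000 + -7.3921, 0.0000 + 8.8095) = (-7.3921, 8.8095)
link 1: phi[1] = 130 + -20 = 110 deg
  cos(110 deg) = -0.3420, sin(110 deg) = 0.9397
  joint[2] = (-7.3921, 8.8095) + 3.1 * (-0.3420, 0.9397) = (-7.3921 + -1.0603, 8.8095 + 2.9130) = (-8.4523, 11.7226)
link 2: phi[2] = 130 + -20 + 70 = 180 deg
  cos(180 deg) = -1.0000, sin(180 deg) = 0.0000
  joint[3] = (-8.4523, 11.7226) + 6.6 * (-1.0000, 0.0000) = (-8.4523 + -6.6000, 11.7226 + 0.0000) = (-15.0523, 11.7226)
End effector: (-15.0523, 11.7226)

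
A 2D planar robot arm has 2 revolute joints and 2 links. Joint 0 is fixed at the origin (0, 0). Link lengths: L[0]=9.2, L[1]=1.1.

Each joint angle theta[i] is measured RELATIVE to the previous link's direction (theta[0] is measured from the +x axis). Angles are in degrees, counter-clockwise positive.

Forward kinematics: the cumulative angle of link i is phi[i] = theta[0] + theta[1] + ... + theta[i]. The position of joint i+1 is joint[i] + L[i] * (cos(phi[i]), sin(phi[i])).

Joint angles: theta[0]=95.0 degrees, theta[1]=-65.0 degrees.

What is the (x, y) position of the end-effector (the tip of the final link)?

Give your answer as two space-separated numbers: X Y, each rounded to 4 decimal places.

joint[0] = (0.0000, 0.0000)  (base)
link 0: phi[0] = 95 = 95 deg
  cos(95 deg) = -0.0872, sin(95 deg) = 0.9962
  joint[1] = (0.0000, 0.0000) + 9.2 * (-0.0872, 0.9962) = (0.0000 + -0.8018, 0.0000 + 9.1650) = (-0.8018, 9.1650)
link 1: phi[1] = 95 + -65 = 30 deg
  cos(30 deg) = 0.8660, sin(30 deg) = 0.5000
  joint[2] = (-0.8018, 9.1650) + 1.1 * (0.8660, 0.5000) = (-0.8018 + 0.9526, 9.1650 + 0.5500) = (0.1508, 9.7150)
End effector: (0.1508, 9.7150)

Answer: 0.1508 9.7150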